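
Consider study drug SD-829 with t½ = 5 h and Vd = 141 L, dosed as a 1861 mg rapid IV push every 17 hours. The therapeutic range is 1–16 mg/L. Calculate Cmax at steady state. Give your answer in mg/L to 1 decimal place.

14.6 mg/L

Over one 17-h interval, 17/5 ≈ 3.4 half-lives elapse, leaving f ≈ 0.0947 of each dose.
At steady state, accumulation factor R = 1/(1 − e^(−kτ)) ≈ 1.1046.
Single-dose peak C₀ = D/Vd = 1861/141 ≈ 13.199 mg/L.
Cmax,ss = C₀/(1 − f) ≈ 13.199/0.9053 ≈ 14.580 mg/L.
Peak 14.6 mg/L vs MTC 16 mg/L: below toxic threshold.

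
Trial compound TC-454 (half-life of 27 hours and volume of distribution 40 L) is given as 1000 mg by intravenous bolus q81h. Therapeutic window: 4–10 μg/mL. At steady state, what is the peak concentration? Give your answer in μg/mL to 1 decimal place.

28.6 μg/mL

The dosing interval is 3 half-lives, so f = 2^(−3) = 0.125.
Accumulation ratio R = 1/(1 − f) = 1/0.875 = 8/7.
Single-dose peak C₀ = D/Vd = 1000/40 = 25 μg/mL.
Steady-state peak Cmax,ss = C₀·R = 25 × 8/7 ≈ 28.571 μg/mL.
Peak 28.6 μg/mL vs MTC 10 μg/mL: exceeds toxic threshold.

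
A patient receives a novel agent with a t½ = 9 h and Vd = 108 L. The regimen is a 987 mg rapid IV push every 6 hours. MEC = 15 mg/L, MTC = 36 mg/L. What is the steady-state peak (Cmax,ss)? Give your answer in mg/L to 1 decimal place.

k = ln2/t½ = ln2/9 ≈ 0.077016 h⁻¹; fraction remaining f = e^(−kτ) = e^(−0.077016×6) ≈ 0.6300.
Accumulation ratio R = 1/(1 − f) ≈ 1/0.3700 ≈ 2.7027.
Each bolus raises the concentration by D/Vd = 987/108 ≈ 9.139 mg/L.
Steady-state peak Cmax,ss = C₀·R ≈ 9.139 × 2.7027 ≈ 24.700 mg/L.
Peak 24.7 mg/L vs MTC 36 mg/L: below toxic threshold.

24.7 mg/L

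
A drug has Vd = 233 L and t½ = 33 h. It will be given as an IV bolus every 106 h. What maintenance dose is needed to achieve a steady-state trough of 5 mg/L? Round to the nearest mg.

9631 mg

τ/t½ = 106/33 ≈ 3.2121, so f = (1/2)^(106/33) ≈ 0.107908.
Cmin,ss = (D/Vd)·f/(1−f), so D = Cmin,ss·Vd·(1−f)/f.
D = 5 × 233 × (1−f)/f ≈ 5 × 233 × 8.26715 ≈ 9631.23 mg.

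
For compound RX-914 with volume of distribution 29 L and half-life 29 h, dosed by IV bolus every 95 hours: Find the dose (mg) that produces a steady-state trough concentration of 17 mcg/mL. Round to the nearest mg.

τ/t½ = 95/29 ≈ 3.2759, so f = (1/2)^(95/29) ≈ 0.103245.
Cmin,ss = (D/Vd)·f/(1−f), so D = Cmin,ss·Vd·(1−f)/f.
D = 17 × 29 × (1−f)/f ≈ 17 × 29 × 8.68570 ≈ 4282.05 mg.

4282 mg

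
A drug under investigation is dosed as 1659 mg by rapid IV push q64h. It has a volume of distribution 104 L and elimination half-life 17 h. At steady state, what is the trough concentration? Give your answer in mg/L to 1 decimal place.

τ/t½ = 64/17 ≈ 3.7647, so fraction remaining f = (1/2)^(64/17) ≈ 0.0736.
Accumulation ratio R = 1/(1 − f) ≈ 1/0.9264 ≈ 1.0794.
Each bolus raises the concentration by D/Vd = 1659/104 ≈ 15.952 mg/L.
Cmax,ss = C₀/(1 − f) ≈ 15.952/0.9264 ≈ 17.219 mg/L.
One interval later, Cmin,ss = Cmax,ss·e^(−kτ) ≈ 17.219 × 0.0736 ≈ 1.267 mg/L.

1.3 mg/L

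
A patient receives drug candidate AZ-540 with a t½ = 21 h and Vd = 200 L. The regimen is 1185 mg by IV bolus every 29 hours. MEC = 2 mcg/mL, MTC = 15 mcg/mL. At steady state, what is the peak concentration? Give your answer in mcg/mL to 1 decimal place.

k = ln2/t½ = ln2/21 ≈ 0.033007 h⁻¹; fraction remaining f = e^(−kτ) = e^(−0.033007×29) ≈ 0.3840.
At steady state, accumulation factor R = 1/(1 − e^(−kτ)) ≈ 1.6234.
Single-dose peak C₀ = D/Vd = 1185/200 ≈ 5.925 mcg/mL.
Steady-state peak Cmax,ss = C₀·R ≈ 5.925 × 1.6234 ≈ 9.619 mcg/mL.
Peak 9.6 mcg/mL vs MTC 15 mcg/mL: below toxic threshold.

9.6 mcg/mL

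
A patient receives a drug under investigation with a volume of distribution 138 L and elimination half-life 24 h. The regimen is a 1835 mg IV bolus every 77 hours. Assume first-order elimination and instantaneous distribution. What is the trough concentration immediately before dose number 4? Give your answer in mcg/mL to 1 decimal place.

f = (1/2)^(τ/t½) = (1/2)^(77/24) ≈ 0.1082.
C₀ = D/Vd = 1835/138 ≈ 13.297 mcg/mL.
Before the 4th dose, 3 doses have been given. Superposition: Cmin = C₀·(f + f² + … + f^3).
≈ 13.297 × (0.1082 + 0.0117 + 0.0013) ≈ 13.297 × 0.1212 ≈ 1.612 mcg/mL.

1.6 mcg/mL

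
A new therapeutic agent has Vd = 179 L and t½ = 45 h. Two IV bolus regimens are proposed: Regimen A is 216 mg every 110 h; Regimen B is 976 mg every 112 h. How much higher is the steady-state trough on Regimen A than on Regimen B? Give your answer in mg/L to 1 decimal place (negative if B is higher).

-0.9 mg/L

Regimen A: f = (1/2)^(110/45) ≈ 0.1837; Cmin,ss = (216/179)·f/(1−f) ≈ 0.272 mg/L.
Regimen B: f = (1/2)^(112/45) ≈ 0.1781; Cmin,ss = (976/179)·f/(1−f) ≈ 1.182 mg/L.
Difference ≈ 0.272 − 1.182 ≈ -0.910 mg/L.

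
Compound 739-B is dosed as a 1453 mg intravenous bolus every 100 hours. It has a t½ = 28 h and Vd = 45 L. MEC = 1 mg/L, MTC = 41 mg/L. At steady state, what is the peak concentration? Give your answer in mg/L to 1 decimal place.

35.3 mg/L

Over one 100-h interval, 100/28 ≈ 3.5714 half-lives elapse, leaving f ≈ 0.0841 of each dose.
At steady state, accumulation factor R = 1/(1 − e^(−kτ)) ≈ 1.0918.
Each bolus raises the concentration by D/Vd = 1453/45 ≈ 32.289 mg/L.
Cmax,ss = C₀/(1 − f) ≈ 32.289/0.9159 ≈ 35.254 mg/L.
Peak 35.3 mg/L vs MTC 41 mg/L: below toxic threshold.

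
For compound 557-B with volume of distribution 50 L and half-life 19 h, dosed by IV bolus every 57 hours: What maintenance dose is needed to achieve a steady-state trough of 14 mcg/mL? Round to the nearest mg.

τ/t½ = 57/19 ≈ 3, so f = (1/2)^(57/19) ≈ 0.125000.
Cmin,ss = (D/Vd)·f/(1−f), so D = Cmin,ss·Vd·(1−f)/f.
D = 14 × 50 × (1−f)/f ≈ 14 × 50 × 7.00000 ≈ 4900.00 mg.

4900 mg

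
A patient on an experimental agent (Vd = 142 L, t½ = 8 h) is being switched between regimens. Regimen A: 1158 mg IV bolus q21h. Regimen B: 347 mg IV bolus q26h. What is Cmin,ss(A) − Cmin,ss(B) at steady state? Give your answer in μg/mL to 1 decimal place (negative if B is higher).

Regimen A: f = (1/2)^(21/8) ≈ 0.1621; Cmin,ss = (1158/142)·f/(1−f) ≈ 1.578 μg/mL.
Regimen B: f = (1/2)^(26/8) ≈ 0.1051; Cmin,ss = (347/142)·f/(1−f) ≈ 0.287 μg/mL.
Difference ≈ 1.578 − 0.287 ≈ 1.291 μg/mL.

1.3 μg/mL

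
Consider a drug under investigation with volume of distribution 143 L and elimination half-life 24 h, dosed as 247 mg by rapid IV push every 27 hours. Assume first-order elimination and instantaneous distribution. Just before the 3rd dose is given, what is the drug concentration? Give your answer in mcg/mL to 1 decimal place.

f = (1/2)^(τ/t½) = (1/2)^(27/24) ≈ 0.4585.
C₀ = D/Vd = 247/143 ≈ 1.727 mcg/mL.
Before the 3rd dose, 2 doses have been given. Superposition: Cmin = C₀·(f + f²).
≈ 1.727 × (0.4585 + 0.2102) ≈ 1.727 × 0.6687 ≈ 1.155 mcg/mL.

1.2 mcg/mL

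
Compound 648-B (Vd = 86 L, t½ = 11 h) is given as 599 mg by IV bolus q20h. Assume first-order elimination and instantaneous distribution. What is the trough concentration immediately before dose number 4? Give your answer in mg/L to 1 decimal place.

f = (1/2)^(τ/t½) = (1/2)^(20/11) ≈ 0.2836.
C₀ = D/Vd = 599/86 ≈ 6.965 mg/L.
Before the 4th dose, 3 doses have been given. Superposition: Cmin = C₀·(f + f² + … + f^3).
≈ 6.965 × (0.2836 + 0.0804 + 0.0228) ≈ 6.965 × 0.3868 ≈ 2.694 mg/L.

2.7 mg/L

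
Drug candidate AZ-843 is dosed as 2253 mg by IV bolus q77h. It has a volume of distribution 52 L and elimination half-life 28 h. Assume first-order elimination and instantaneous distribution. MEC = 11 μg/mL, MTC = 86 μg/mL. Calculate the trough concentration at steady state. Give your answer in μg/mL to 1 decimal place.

k = ln2/t½ = ln2/28 ≈ 0.024755 h⁻¹; fraction remaining f = e^(−kτ) = e^(−0.024755×77) ≈ 0.1487.
At steady state, accumulation factor R = 1/(1 − e^(−kτ)) ≈ 1.1747.
Each bolus raises the concentration by D/Vd = 2253/52 ≈ 43.327 μg/mL.
Cmax,ss = C₀/(1 − f) ≈ 43.327/0.8513 ≈ 50.895 μg/mL.
Steady-state trough Cmin,ss = Cmax,ss·f ≈ 50.895 × 0.1487 ≈ 7.568 μg/mL.
Trough 7.6 μg/mL vs MEC 11 μg/mL: subtherapeutic.

7.6 μg/mL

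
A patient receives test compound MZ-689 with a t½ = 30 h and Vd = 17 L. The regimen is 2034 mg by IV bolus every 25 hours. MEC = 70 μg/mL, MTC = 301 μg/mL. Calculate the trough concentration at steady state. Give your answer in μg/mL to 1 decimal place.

k = ln2/t½ = ln2/30 ≈ 0.023105 h⁻¹; fraction remaining f = e^(−kτ) = e^(−0.023105×25) ≈ 0.5612.
Single-dose peak C₀ = D/Vd = 2034/17 ≈ 119.647 μg/mL.
Steady-state trough Cmin,ss = C₀·f/(1−f) ≈ 119.647 × 0.5612/0.4388 ≈ 153.022 μg/mL.
Trough 153.0 μg/mL vs MEC 70 μg/mL: adequate.

153.0 μg/mL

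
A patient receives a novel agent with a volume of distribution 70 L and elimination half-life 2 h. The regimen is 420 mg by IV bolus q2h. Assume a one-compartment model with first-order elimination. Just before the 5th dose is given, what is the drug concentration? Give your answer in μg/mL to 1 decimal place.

f = (1/2)^(τ/t½) = (1/2)^(2/2) ≈ 0.5000.
C₀ = D/Vd = 420/70 ≈ 6.000 μg/mL.
Before the 5th dose, 4 doses have been given. Superposition: Cmin = C₀·(f + f² + … + f^4).
≈ 6.000 × (0.5000 + 0.2500 + 0.1250 + 0.0625) ≈ 6.000 × 0.9375 ≈ 5.625 μg/mL.

5.6 μg/mL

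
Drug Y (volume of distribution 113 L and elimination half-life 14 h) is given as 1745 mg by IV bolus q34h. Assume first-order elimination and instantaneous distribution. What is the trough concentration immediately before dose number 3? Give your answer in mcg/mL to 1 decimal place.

f = (1/2)^(τ/t½) = (1/2)^(34/14) ≈ 0.1857.
C₀ = D/Vd = 1745/113 ≈ 15.442 mcg/mL.
Before the 3rd dose, 2 doses have been given. Superposition: Cmin = C₀·(f + f²).
≈ 15.442 × (0.1857 + 0.0345) ≈ 15.442 × 0.2202 ≈ 3.400 mcg/mL.

3.4 mcg/mL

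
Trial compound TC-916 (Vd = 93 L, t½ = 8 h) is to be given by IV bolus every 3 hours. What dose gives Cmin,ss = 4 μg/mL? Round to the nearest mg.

τ/t½ = 3/8 ≈ 0.375, so f = (1/2)^(3/8) ≈ 0.771105.
Cmin,ss = (D/Vd)·f/(1−f), so D = Cmin,ss·Vd·(1−f)/f.
D = 4 × 93 × (1−f)/f ≈ 4 × 93 × 0.29684 ≈ 110.42 mg.

110 mg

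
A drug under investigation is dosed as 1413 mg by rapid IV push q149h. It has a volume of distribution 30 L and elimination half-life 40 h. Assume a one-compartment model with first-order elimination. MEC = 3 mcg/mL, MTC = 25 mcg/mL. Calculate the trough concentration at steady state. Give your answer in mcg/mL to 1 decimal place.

k = ln2/t½ = ln2/40 ≈ 0.017329 h⁻¹; fraction remaining f = e^(−kτ) = e^(−0.017329×149) ≈ 0.0756.
Accumulation ratio R = 1/(1 − f) ≈ 1/0.9244 ≈ 1.0818.
Each bolus raises the concentration by D/Vd = 1413/30 ≈ 47.100 mcg/mL.
Steady-state peak Cmax,ss = C₀·R ≈ 47.100 × 1.0818 ≈ 50.953 mcg/mL.
Steady-state trough Cmin,ss = Cmax,ss·f ≈ 50.953 × 0.0756 ≈ 3.852 mcg/mL.
Trough 3.9 mcg/mL vs MEC 3 mcg/mL: adequate.

3.9 mcg/mL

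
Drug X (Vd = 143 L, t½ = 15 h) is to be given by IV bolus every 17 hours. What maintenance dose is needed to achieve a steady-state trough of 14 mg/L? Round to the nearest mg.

τ/t½ = 17/15 ≈ 1.1333, so f = (1/2)^(17/15) ≈ 0.455861.
Cmin,ss = (D/Vd)·f/(1−f), so D = Cmin,ss·Vd·(1−f)/f.
D = 14 × 143 × (1−f)/f ≈ 14 × 143 × 1.19365 ≈ 2389.69 mg.

2390 mg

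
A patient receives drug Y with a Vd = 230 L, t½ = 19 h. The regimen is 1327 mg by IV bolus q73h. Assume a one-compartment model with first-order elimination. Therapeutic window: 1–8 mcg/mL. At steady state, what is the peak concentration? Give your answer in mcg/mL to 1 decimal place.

k = ln2/t½ = ln2/19 ≈ 0.036481 h⁻¹; fraction remaining f = e^(−kτ) = e^(−0.036481×73) ≈ 0.0697.
At steady state, accumulation factor R = 1/(1 − e^(−kτ)) ≈ 1.0749.
Each bolus raises the concentration by D/Vd = 1327/230 ≈ 5.770 mcg/mL.
Steady-state peak Cmax,ss = C₀·R ≈ 5.770 × 1.0749 ≈ 6.202 mcg/mL.
Peak 6.2 mcg/mL vs MTC 8 mcg/mL: below toxic threshold.

6.2 mcg/mL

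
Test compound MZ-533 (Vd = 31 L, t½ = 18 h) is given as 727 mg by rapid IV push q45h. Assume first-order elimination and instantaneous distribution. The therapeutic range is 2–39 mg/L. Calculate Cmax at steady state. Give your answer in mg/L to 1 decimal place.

28.5 mg/L

τ/t½ = 45/18 ≈ 2.5, so fraction remaining f = (1/2)^(45/18) ≈ 0.1768.
At steady state, accumulation factor R = 1/(1 − e^(−kτ)) ≈ 1.2148.
Single-dose peak C₀ = D/Vd = 727/31 ≈ 23.452 mg/L.
Steady-state peak Cmax,ss = C₀·R ≈ 23.452 × 1.2148 ≈ 28.489 mg/L.
Peak 28.5 mg/L vs MTC 39 mg/L: below toxic threshold.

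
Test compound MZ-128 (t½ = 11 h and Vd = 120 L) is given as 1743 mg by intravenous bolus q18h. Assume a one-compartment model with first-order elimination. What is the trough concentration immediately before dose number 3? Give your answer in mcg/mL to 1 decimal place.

6.2 mcg/mL

f = (1/2)^(τ/t½) = (1/2)^(18/11) ≈ 0.3217.
C₀ = D/Vd = 1743/120 ≈ 14.525 mcg/mL.
Before the 3rd dose, 2 doses have been given. Superposition: Cmin = C₀·(f + f²).
≈ 14.525 × (0.3217 + 0.1035) ≈ 14.525 × 0.4252 ≈ 6.176 mcg/mL.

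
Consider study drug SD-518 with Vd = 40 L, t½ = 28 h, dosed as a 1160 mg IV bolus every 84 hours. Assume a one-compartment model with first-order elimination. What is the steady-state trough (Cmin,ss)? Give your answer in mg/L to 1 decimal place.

τ = 84 h = 3 half-lives, so f = (1/2)^3 = 0.125.
Accumulation ratio R = 1/(1 − f) = 1/0.875 = 8/7.
Single-dose peak C₀ = D/Vd = 1160/40 = 29 mg/L.
Steady-state peak Cmax,ss = C₀·R = 29 × 8/7 ≈ 33.143 mg/L.
Steady-state trough Cmin,ss = Cmax,ss·f ≈ 33.143 × 0.125 ≈ 4.143 mg/L.

4.1 mg/L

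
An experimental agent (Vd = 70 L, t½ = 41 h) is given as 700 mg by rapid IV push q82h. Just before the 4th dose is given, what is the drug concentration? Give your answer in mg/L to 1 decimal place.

f = (1/2)^(τ/t½) = (1/2)^(82/41) ≈ 0.2500.
C₀ = D/Vd = 700/70 ≈ 10.000 mg/L.
Before the 4th dose, 3 doses have been given. Superposition: Cmin = C₀·(f + f² + … + f^3).
≈ 10.000 × (0.2500 + 0.0625 + 0.0156) ≈ 10.000 × 0.3281 ≈ 3.281 mg/L.

3.3 mg/L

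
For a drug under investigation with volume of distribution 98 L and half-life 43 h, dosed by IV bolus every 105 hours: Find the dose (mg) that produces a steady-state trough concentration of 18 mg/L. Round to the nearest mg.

τ/t½ = 105/43 ≈ 2.4419, so f = (1/2)^(105/43) ≈ 0.184046.
Cmin,ss = (D/Vd)·f/(1−f), so D = Cmin,ss·Vd·(1−f)/f.
D = 18 × 98 × (1−f)/f ≈ 18 × 98 × 4.43342 ≈ 7820.55 mg.

7821 mg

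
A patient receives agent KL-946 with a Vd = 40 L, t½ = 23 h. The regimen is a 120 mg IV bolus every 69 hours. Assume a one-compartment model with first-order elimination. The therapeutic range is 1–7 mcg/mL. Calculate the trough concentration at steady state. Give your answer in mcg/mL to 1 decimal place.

0.4 mcg/mL

τ = 69 h = 3 half-lives, so f = (1/2)^3 = 0.125.
Accumulation ratio R = 1/(1 − f) = 1/0.875 = 8/7.
Single-dose peak C₀ = D/Vd = 120/40 = 3 mcg/mL.
Steady-state peak Cmax,ss = C₀·R = 3 × 8/7 ≈ 3.429 mcg/mL.
Steady-state trough Cmin,ss = Cmax,ss·f ≈ 3.429 × 0.125 ≈ 0.429 mcg/mL.
Trough 0.4 mcg/mL vs MEC 1 mcg/mL: subtherapeutic.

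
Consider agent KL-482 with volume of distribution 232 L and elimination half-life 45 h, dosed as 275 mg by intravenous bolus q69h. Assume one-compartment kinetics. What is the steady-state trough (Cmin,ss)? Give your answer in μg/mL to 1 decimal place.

0.6 μg/mL

τ/t½ = 69/45 ≈ 1.5333, so fraction remaining f = (1/2)^(69/45) ≈ 0.3455.
At steady state, accumulation factor R = 1/(1 − e^(−kτ)) ≈ 1.5279.
Each bolus raises the concentration by D/Vd = 275/232 ≈ 1.185 μg/mL.
Steady-state peak Cmax,ss = C₀·R ≈ 1.185 × 1.5279 ≈ 1.811 μg/mL.
Steady-state trough Cmin,ss = Cmax,ss·f ≈ 1.811 × 0.3455 ≈ 0.626 μg/mL.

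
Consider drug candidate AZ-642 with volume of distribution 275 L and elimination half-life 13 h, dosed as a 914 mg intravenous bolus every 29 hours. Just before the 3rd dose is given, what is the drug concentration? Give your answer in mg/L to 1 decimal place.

0.9 mg/L

f = (1/2)^(τ/t½) = (1/2)^(29/13) ≈ 0.2130.
C₀ = D/Vd = 914/275 ≈ 3.324 mg/L.
Before the 3rd dose, 2 doses have been given. Superposition: Cmin = C₀·(f + f²).
≈ 3.324 × (0.2130 + 0.0454) ≈ 3.324 × 0.2584 ≈ 0.859 mg/L.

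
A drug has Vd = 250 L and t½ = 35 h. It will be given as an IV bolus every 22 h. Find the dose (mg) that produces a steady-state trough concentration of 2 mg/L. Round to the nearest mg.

273 mg

τ/t½ = 22/35 ≈ 0.62857, so f = (1/2)^(22/35) ≈ 0.646817.
Cmin,ss = (D/Vd)·f/(1−f), so D = Cmin,ss·Vd·(1−f)/f.
D = 2 × 250 × (1−f)/f ≈ 2 × 250 × 0.54603 ≈ 273.01 mg.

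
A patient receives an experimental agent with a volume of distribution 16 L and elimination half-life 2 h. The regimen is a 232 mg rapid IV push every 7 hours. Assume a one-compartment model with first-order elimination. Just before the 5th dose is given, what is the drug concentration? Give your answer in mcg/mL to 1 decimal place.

f = (1/2)^(τ/t½) = (1/2)^(7/2) ≈ 0.0884.
C₀ = D/Vd = 232/16 ≈ 14.500 mcg/mL.
Before the 5th dose, 4 doses have been given. Superposition: Cmin = C₀·(f + f² + … + f^4).
≈ 14.500 × (0.0884 + 0.0078 + 0.0007 + 0.0001) ≈ 14.500 × 0.0970 ≈ 1.407 mcg/mL.

1.4 mcg/mL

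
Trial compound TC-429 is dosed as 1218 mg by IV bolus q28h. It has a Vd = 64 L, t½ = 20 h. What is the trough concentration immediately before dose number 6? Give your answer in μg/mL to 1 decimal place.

f = (1/2)^(τ/t½) = (1/2)^(28/20) ≈ 0.3789.
C₀ = D/Vd = 1218/64 ≈ 19.031 μg/mL.
Before the 6th dose, 5 doses have been given. Superposition: Cmin = C₀·(f + f² + … + f^5).
≈ 19.031 × (0.3789 + 0.1436 + 0.0544 + 0.0206 + 0.0078) ≈ 19.031 × 0.6053 ≈ 11.519 μg/mL.

11.5 μg/mL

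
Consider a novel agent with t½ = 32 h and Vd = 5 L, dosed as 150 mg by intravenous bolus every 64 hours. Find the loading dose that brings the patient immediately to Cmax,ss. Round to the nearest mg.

f = (1/2)^(64/32) ≈ 0.250000; accumulation ratio R = 1/(1−f) ≈ 1.33333.
Loading dose to hit Cmax,ss on first dose: D_load = D_maint·R ≈ 150 × 1.33333 ≈ 200.00 mg.

200 mg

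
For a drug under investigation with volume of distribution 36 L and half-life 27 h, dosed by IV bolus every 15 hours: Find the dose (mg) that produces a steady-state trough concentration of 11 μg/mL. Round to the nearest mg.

186 mg

τ/t½ = 15/27 ≈ 0.55556, so f = (1/2)^(15/27) ≈ 0.680395.
Cmin,ss = (D/Vd)·f/(1−f), so D = Cmin,ss·Vd·(1−f)/f.
D = 11 × 36 × (1−f)/f ≈ 11 × 36 × 0.46973 ≈ 186.01 mg.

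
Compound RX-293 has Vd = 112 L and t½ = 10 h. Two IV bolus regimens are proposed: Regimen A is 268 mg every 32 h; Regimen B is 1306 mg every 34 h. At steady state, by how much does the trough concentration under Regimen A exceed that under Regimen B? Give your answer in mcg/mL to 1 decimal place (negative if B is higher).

Regimen A: f = (1/2)^(32/10) ≈ 0.1088; Cmin,ss = (268/112)·f/(1−f) ≈ 0.292 mcg/mL.
Regimen B: f = (1/2)^(34/10) ≈ 0.0947; Cmin,ss = (1306/112)·f/(1−f) ≈ 1.220 mcg/mL.
Difference ≈ 0.292 − 1.220 ≈ -0.928 mcg/mL.

-0.9 mcg/mL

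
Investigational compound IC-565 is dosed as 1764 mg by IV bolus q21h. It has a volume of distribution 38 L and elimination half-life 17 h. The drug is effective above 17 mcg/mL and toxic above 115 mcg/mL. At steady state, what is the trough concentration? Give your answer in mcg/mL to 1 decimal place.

34.3 mcg/mL

k = ln2/t½ = ln2/17 ≈ 0.040773 h⁻¹; fraction remaining f = e^(−kτ) = e^(−0.040773×21) ≈ 0.4248.
Each bolus raises the concentration by D/Vd = 1764/38 ≈ 46.421 mcg/mL.
Steady-state trough Cmin,ss = C₀·f/(1−f) ≈ 46.421 × 0.4248/0.5752 ≈ 34.283 mcg/mL.
Trough 34.3 mcg/mL vs MEC 17 mcg/mL: adequate.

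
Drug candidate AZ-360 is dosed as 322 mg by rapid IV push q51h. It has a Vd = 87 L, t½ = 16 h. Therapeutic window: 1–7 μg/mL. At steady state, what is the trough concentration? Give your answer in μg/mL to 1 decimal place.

k = ln2/t½ = ln2/16 ≈ 0.043322 h⁻¹; fraction remaining f = e^(−kτ) = e^(−0.043322×51) ≈ 0.1098.
Accumulation ratio R = 1/(1 − f) ≈ 1/0.8902 ≈ 1.1233.
Each bolus raises the concentration by D/Vd = 322/87 ≈ 3.701 μg/mL.
Cmax,ss = C₀/(1 − f) ≈ 3.701/0.8902 ≈ 4.157 μg/mL.
One interval later, Cmin,ss = Cmax,ss·e^(−kτ) ≈ 4.157 × 0.1098 ≈ 0.456 μg/mL.
Trough 0.5 μg/mL vs MEC 1 μg/mL: subtherapeutic.

0.5 μg/mL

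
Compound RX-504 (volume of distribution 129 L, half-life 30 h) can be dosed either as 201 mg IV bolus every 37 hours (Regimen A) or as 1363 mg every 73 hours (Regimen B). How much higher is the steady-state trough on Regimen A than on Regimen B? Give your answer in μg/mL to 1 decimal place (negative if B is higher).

Regimen A: f = (1/2)^(37/30) ≈ 0.4253; Cmin,ss = (201/129)·f/(1−f) ≈ 1.153 μg/mL.
Regimen B: f = (1/2)^(73/30) ≈ 0.1851; Cmin,ss = (1363/129)·f/(1−f) ≈ 2.400 μg/mL.
Difference ≈ 1.153 − 2.400 ≈ -1.247 μg/mL.

-1.2 μg/mL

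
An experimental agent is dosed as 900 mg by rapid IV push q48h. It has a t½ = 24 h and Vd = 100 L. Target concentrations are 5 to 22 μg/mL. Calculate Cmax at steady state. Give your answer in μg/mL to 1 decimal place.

12.0 μg/mL

The dosing interval is 2 half-lives, so f = 2^(−2) = 0.25.
At steady state, R = 1/(1 − 0.25) = 4/3.
Single-dose peak C₀ = D/Vd = 900/100 = 9 μg/mL.
Steady-state peak Cmax,ss = C₀·R = 9 × 4/3 ≈ 12.000 μg/mL.
Peak 12.0 μg/mL vs MTC 22 μg/mL: below toxic threshold.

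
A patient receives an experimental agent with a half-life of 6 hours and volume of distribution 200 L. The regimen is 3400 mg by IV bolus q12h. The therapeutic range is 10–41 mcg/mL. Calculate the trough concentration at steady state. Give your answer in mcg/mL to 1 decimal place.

5.7 mcg/mL

τ = 12 h = 2 half-lives, so f = (1/2)^2 = 0.25.
At steady state, R = 1/(1 − 0.25) = 4/3.
Single-dose peak C₀ = D/Vd = 3400/200 = 17 mcg/mL.
Steady-state peak Cmax,ss = C₀·R = 17 × 4/3 ≈ 22.667 mcg/mL.
Steady-state trough Cmin,ss = Cmax,ss·f ≈ 22.667 × 0.25 ≈ 5.667 mcg/mL.
Trough 5.7 mcg/mL vs MEC 10 mcg/mL: subtherapeutic.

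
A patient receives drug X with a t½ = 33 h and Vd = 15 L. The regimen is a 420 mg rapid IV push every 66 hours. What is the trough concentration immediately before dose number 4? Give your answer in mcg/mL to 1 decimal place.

f = (1/2)^(τ/t½) = (1/2)^(66/33) ≈ 0.2500.
C₀ = D/Vd = 420/15 ≈ 28.000 mcg/mL.
Before the 4th dose, 3 doses have been given. Superposition: Cmin = C₀·(f + f² + … + f^3).
≈ 28.000 × (0.2500 + 0.0625 + 0.0156) ≈ 28.000 × 0.3281 ≈ 9.187 mcg/mL.

9.2 mcg/mL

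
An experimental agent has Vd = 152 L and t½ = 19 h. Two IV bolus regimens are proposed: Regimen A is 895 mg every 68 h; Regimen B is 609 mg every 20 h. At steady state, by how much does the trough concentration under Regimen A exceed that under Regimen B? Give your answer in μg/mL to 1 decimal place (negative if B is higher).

Regimen A: f = (1/2)^(68/19) ≈ 0.0837; Cmin,ss = (895/152)·f/(1−f) ≈ 0.538 μg/mL.
Regimen B: f = (1/2)^(20/19) ≈ 0.4821; Cmin,ss = (609/152)·f/(1−f) ≈ 3.730 μg/mL.
Difference ≈ 0.538 − 3.730 ≈ -3.192 μg/mL.

-3.2 μg/mL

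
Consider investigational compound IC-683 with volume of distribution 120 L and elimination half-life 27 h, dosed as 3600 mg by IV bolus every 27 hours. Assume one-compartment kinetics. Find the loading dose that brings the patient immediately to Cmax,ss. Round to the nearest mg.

f = (1/2)^(27/27) ≈ 0.500000; accumulation ratio R = 1/(1−f) ≈ 2.00000.
Loading dose to hit Cmax,ss on first dose: D_load = D_maint·R ≈ 3600 × 2.00000 ≈ 7200.00 mg.

7200 mg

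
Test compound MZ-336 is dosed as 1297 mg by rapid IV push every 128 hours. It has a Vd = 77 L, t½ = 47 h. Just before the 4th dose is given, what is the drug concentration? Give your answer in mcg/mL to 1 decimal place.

3.0 mcg/mL

f = (1/2)^(τ/t½) = (1/2)^(128/47) ≈ 0.1514.
C₀ = D/Vd = 1297/77 ≈ 16.844 mcg/mL.
Before the 4th dose, 3 doses have been given. Superposition: Cmin = C₀·(f + f² + … + f^3).
≈ 16.844 × (0.1514 + 0.0229 + 0.0035) ≈ 16.844 × 0.1778 ≈ 2.995 mcg/mL.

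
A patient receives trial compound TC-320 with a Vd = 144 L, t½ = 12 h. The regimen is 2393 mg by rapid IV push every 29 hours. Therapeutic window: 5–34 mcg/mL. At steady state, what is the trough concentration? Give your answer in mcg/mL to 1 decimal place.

3.8 mcg/mL

Over one 29-h interval, 29/12 ≈ 2.4167 half-lives elapse, leaving f ≈ 0.1873 of each dose.
Accumulation ratio R = 1/(1 − f) ≈ 1/0.8127 ≈ 1.2305.
Single-dose peak C₀ = D/Vd = 2393/144 ≈ 16.618 mcg/mL.
Steady-state peak Cmax,ss = C₀·R ≈ 16.618 × 1.2305 ≈ 20.448 mcg/mL.
Steady-state trough Cmin,ss = Cmax,ss·f ≈ 20.448 × 0.1873 ≈ 3.830 mcg/mL.
Trough 3.8 mcg/mL vs MEC 5 mcg/mL: subtherapeutic.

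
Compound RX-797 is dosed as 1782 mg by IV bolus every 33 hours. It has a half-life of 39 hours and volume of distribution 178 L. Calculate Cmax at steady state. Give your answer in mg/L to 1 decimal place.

Over one 33-h interval, 33/39 ≈ 0.84615 half-lives elapse, leaving f ≈ 0.5563 of each dose.
At steady state, accumulation factor R = 1/(1 − e^(−kτ)) ≈ 2.2538.
Single-dose peak C₀ = D/Vd = 1782/178 ≈ 10.011 mg/L.
Cmax,ss = C₀/(1 − f) ≈ 10.011/0.4437 ≈ 22.563 mg/L.

22.6 mg/L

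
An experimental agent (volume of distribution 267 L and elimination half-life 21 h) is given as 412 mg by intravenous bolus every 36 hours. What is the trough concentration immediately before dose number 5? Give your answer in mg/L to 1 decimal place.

0.7 mg/L

f = (1/2)^(τ/t½) = (1/2)^(36/21) ≈ 0.3048.
C₀ = D/Vd = 412/267 ≈ 1.543 mg/L.
Before the 5th dose, 4 doses have been given. Superposition: Cmin = C₀·(f + f² + … + f^4).
≈ 1.543 × (0.3048 + 0.0929 + 0.0283 + 0.0086) ≈ 1.543 × 0.4346 ≈ 0.671 mg/L.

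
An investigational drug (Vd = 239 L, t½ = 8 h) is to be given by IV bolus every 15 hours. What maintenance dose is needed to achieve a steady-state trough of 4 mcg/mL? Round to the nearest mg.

2551 mg

τ/t½ = 15/8 ≈ 1.875, so f = (1/2)^(15/8) ≈ 0.272627.
Cmin,ss = (D/Vd)·f/(1−f), so D = Cmin,ss·Vd·(1−f)/f.
D = 4 × 239 × (1−f)/f ≈ 4 × 239 × 2.66802 ≈ 2550.63 mg.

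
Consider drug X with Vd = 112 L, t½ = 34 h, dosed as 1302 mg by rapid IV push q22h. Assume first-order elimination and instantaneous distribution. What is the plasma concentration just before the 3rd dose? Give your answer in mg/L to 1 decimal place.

f = (1/2)^(τ/t½) = (1/2)^(22/34) ≈ 0.6386.
C₀ = D/Vd = 1302/112 ≈ 11.625 mg/L.
Before the 3rd dose, 2 doses have been given. Superposition: Cmin = C₀·(f + f²).
≈ 11.625 × (0.6386 + 0.4078) ≈ 11.625 × 1.0464 ≈ 12.164 mg/L.

12.2 mg/L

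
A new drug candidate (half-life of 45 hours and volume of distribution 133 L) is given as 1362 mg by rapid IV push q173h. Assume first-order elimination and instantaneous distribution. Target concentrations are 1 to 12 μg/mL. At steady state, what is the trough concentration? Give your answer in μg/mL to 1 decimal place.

Over one 173-h interval, 173/45 ≈ 3.8444 half-lives elapse, leaving f ≈ 0.0696 of each dose.
Each bolus raises the concentration by D/Vd = 1362/133 ≈ 10.241 μg/mL.
Steady-state trough Cmin,ss = C₀·f/(1−f) ≈ 10.241 × 0.0696/0.9304 ≈ 0.766 μg/mL.
Trough 0.8 μg/mL vs MEC 1 μg/mL: subtherapeutic.

0.8 μg/mL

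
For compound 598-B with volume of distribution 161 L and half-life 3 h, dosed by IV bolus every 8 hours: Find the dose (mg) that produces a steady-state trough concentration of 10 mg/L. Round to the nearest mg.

8613 mg

τ/t½ = 8/3 ≈ 2.6667, so f = (1/2)^(8/3) ≈ 0.157490.
Cmin,ss = (D/Vd)·f/(1−f), so D = Cmin,ss·Vd·(1−f)/f.
D = 10 × 161 × (1−f)/f ≈ 10 × 161 × 5.34961 ≈ 8612.87 mg.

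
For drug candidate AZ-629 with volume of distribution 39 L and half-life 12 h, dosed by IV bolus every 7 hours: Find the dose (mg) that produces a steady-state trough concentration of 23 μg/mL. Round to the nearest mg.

447 mg

τ/t½ = 7/12 ≈ 0.58333, so f = (1/2)^(7/12) ≈ 0.667420.
Cmin,ss = (D/Vd)·f/(1−f), so D = Cmin,ss·Vd·(1−f)/f.
D = 23 × 39 × (1−f)/f ≈ 23 × 39 × 0.49831 ≈ 446.98 mg.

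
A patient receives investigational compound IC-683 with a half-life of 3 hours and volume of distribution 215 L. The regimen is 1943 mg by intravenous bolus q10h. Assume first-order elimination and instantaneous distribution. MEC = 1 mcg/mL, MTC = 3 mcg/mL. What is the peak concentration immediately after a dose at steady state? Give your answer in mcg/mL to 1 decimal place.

k = ln2/t½ = ln2/3 ≈ 0.231049 h⁻¹; fraction remaining f = e^(−kτ) = e^(−0.231049×10) ≈ 0.0992.
At steady state, accumulation factor R = 1/(1 − e^(−kτ)) ≈ 1.1101.
Single-dose peak C₀ = D/Vd = 1943/215 ≈ 9.037 mcg/mL.
Steady-state peak Cmax,ss = C₀·R ≈ 9.037 × 1.1101 ≈ 10.032 mcg/mL.
Peak 10.0 mcg/mL vs MTC 3 mcg/mL: exceeds toxic threshold.

10.0 mcg/mL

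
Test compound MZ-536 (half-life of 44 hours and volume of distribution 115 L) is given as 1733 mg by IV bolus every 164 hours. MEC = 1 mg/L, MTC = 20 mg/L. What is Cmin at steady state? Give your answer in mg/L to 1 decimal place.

1.2 mg/L

τ/t½ = 164/44 ≈ 3.7273, so fraction remaining f = (1/2)^(164/44) ≈ 0.0755.
Accumulation ratio R = 1/(1 − f) ≈ 1/0.9245 ≈ 1.0817.
Single-dose peak C₀ = D/Vd = 1733/115 ≈ 15.070 mg/L.
Steady-state peak Cmax,ss = C₀·R ≈ 15.070 × 1.0817 ≈ 16.301 mg/L.
One interval later, Cmin,ss = Cmax,ss·e^(−kτ) ≈ 16.301 × 0.0755 ≈ 1.231 mg/L.
Trough 1.2 mg/L vs MEC 1 mg/L: adequate.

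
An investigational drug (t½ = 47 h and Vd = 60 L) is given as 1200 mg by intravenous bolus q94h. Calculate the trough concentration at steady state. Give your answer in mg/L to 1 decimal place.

6.7 mg/L

τ = 94 h = 2 half-lives, so f = (1/2)^2 = 0.25.
At steady state, R = 1/(1 − 0.25) = 4/3.
Single-dose peak C₀ = D/Vd = 1200/60 = 20 mg/L.
Steady-state peak Cmax,ss = C₀·R = 20 × 4/3 ≈ 26.667 mg/L.
Steady-state trough Cmin,ss = Cmax,ss·f ≈ 26.667 × 0.25 ≈ 6.667 mg/L.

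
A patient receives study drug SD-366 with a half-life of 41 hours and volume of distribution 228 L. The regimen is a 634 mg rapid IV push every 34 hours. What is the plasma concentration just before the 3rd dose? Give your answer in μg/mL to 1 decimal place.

f = (1/2)^(τ/t½) = (1/2)^(34/41) ≈ 0.5628.
C₀ = D/Vd = 634/228 ≈ 2.781 μg/mL.
Before the 3rd dose, 2 doses have been given. Superposition: Cmin = C₀·(f + f²).
≈ 2.781 × (0.5628 + 0.3167) ≈ 2.781 × 0.8795 ≈ 2.446 μg/mL.

2.4 μg/mL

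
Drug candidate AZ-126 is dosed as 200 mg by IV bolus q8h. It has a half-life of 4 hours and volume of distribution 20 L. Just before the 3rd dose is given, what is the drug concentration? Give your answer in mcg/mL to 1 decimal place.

3.1 mcg/mL

f = (1/2)^(τ/t½) = (1/2)^(8/4) ≈ 0.2500.
C₀ = D/Vd = 200/20 ≈ 10.000 mcg/mL.
Before the 3rd dose, 2 doses have been given. Superposition: Cmin = C₀·(f + f²).
≈ 10.000 × (0.2500 + 0.0625) ≈ 10.000 × 0.3125 ≈ 3.125 mcg/mL.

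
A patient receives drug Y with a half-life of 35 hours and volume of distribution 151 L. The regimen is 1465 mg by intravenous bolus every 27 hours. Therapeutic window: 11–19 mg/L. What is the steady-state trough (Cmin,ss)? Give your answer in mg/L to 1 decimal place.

13.7 mg/L

Over one 27-h interval, 27/35 ≈ 0.77143 half-lives elapse, leaving f ≈ 0.5858 of each dose.
Accumulation ratio R = 1/(1 − f) ≈ 1/0.4142 ≈ 2.4143.
Each bolus raises the concentration by D/Vd = 1465/151 ≈ 9.702 mg/L.
Steady-state peak Cmax,ss = C₀·R ≈ 9.702 × 2.4143 ≈ 23.424 mg/L.
Steady-state trough Cmin,ss = Cmax,ss·f ≈ 23.424 × 0.5858 ≈ 13.722 mg/L.
Trough 13.7 mg/L vs MEC 11 mg/L: adequate.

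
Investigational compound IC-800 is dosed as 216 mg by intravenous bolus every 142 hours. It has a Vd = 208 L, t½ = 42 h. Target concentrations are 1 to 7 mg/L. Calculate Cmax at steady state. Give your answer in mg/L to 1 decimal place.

1.1 mg/L

k = ln2/t½ = ln2/42 ≈ 0.016504 h⁻¹; fraction remaining f = e^(−kτ) = e^(−0.016504×142) ≈ 0.0960.
Accumulation ratio R = 1/(1 − f) ≈ 1/0.9040 ≈ 1.1062.
Single-dose peak C₀ = D/Vd = 216/208 ≈ 1.038 mg/L.
Cmax,ss = C₀/(1 − f) ≈ 1.038/0.9040 ≈ 1.148 mg/L.
Peak 1.1 mg/L vs MTC 7 mg/L: below toxic threshold.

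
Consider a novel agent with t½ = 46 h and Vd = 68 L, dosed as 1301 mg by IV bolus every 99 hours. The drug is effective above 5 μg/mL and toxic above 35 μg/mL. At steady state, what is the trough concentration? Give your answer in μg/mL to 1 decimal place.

5.6 μg/mL

τ/t½ = 99/46 ≈ 2.1522, so fraction remaining f = (1/2)^(99/46) ≈ 0.2250.
Accumulation ratio R = 1/(1 − f) ≈ 1/0.7750 ≈ 1.2903.
Single-dose peak C₀ = D/Vd = 1301/68 ≈ 19.132 μg/mL.
Steady-state peak Cmax,ss = C₀·R ≈ 19.132 × 1.2903 ≈ 24.686 μg/mL.
Steady-state trough Cmin,ss = Cmax,ss·f ≈ 24.686 × 0.2250 ≈ 5.554 μg/mL.
Trough 5.6 μg/mL vs MEC 5 μg/mL: adequate.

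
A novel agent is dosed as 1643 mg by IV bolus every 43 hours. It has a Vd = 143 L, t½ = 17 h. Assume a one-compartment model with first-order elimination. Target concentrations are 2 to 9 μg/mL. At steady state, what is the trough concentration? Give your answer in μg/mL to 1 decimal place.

Over one 43-h interval, 43/17 ≈ 2.5294 half-lives elapse, leaving f ≈ 0.1732 of each dose.
Accumulation ratio R = 1/(1 − f) ≈ 1/0.8268 ≈ 1.2095.
Each bolus raises the concentration by D/Vd = 1643/143 ≈ 11.490 μg/mL.
Cmax,ss = C₀/(1 − f) ≈ 11.490/0.8268 ≈ 13.897 μg/mL.
One interval later, Cmin,ss = Cmax,ss·e^(−kτ) ≈ 13.897 × 0.1732 ≈ 2.407 μg/mL.
Trough 2.4 μg/mL vs MEC 2 μg/mL: adequate.

2.4 μg/mL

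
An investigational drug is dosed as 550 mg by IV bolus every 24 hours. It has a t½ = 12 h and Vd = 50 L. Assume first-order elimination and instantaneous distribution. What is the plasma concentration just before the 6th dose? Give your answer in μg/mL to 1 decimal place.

f = (1/2)^(τ/t½) = (1/2)^(24/12) ≈ 0.2500.
C₀ = D/Vd = 550/50 ≈ 11.000 μg/mL.
Before the 6th dose, 5 doses have been given. Superposition: Cmin = C₀·(f + f² + … + f^5).
≈ 11.000 × (0.2500 + 0.0625 + 0.0156 + 0.0039 + 0.0010) ≈ 11.000 × 0.3330 ≈ 3.663 μg/mL.

3.7 μg/mL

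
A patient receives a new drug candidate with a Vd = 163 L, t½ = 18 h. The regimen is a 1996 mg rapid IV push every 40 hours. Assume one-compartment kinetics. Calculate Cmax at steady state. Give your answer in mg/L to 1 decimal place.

15.6 mg/L

τ/t½ = 40/18 ≈ 2.2222, so fraction remaining f = (1/2)^(40/18) ≈ 0.2143.
Accumulation ratio R = 1/(1 − f) ≈ 1/0.7857 ≈ 1.2728.
Single-dose peak C₀ = D/Vd = 1996/163 ≈ 12.245 mg/L.
Cmax,ss = C₀/(1 − f) ≈ 12.245/0.7857 ≈ 15.585 mg/L.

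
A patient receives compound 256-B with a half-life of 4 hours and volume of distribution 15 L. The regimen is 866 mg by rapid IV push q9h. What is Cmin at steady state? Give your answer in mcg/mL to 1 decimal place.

k = ln2/t½ = ln2/4 ≈ 0.173287 h⁻¹; fraction remaining f = e^(−kτ) = e^(−0.173287×9) ≈ 0.2102.
Single-dose peak C₀ = D/Vd = 866/15 ≈ 57.733 mcg/mL.
Steady-state trough Cmin,ss = C₀·f/(1−f) ≈ 57.733 × 0.2102/0.7898 ≈ 15.365 mcg/mL.

15.4 mcg/mL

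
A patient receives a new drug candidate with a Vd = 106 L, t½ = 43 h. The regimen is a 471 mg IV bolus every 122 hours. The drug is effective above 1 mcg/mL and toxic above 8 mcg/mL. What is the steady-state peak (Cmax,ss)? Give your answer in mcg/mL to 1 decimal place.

5.2 mcg/mL

k = ln2/t½ = ln2/43 ≈ 0.016120 h⁻¹; fraction remaining f = e^(−kτ) = e^(−0.016120×122) ≈ 0.1399.
Accumulation ratio R = 1/(1 − f) ≈ 1/0.8601 ≈ 1.1627.
Single-dose peak C₀ = D/Vd = 471/106 ≈ 4.443 mcg/mL.
Cmax,ss = C₀/(1 − f) ≈ 4.443/0.8601 ≈ 5.166 mcg/mL.
Peak 5.2 mcg/mL vs MTC 8 mcg/mL: below toxic threshold.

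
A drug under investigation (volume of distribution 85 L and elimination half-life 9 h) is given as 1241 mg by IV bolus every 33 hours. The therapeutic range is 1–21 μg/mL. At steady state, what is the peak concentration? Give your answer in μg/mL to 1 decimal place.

k = ln2/t½ = ln2/9 ≈ 0.077016 h⁻¹; fraction remaining f = e^(−kτ) = e^(−0.077016×33) ≈ 0.0787.
Accumulation ratio R = 1/(1 − f) ≈ 1/0.9213 ≈ 1.0854.
Each bolus raises the concentration by D/Vd = 1241/85 ≈ 14.600 μg/mL.
Steady-state peak Cmax,ss = C₀·R ≈ 14.600 × 1.0854 ≈ 15.847 μg/mL.
Peak 15.8 μg/mL vs MTC 21 μg/mL: below toxic threshold.

15.8 μg/mL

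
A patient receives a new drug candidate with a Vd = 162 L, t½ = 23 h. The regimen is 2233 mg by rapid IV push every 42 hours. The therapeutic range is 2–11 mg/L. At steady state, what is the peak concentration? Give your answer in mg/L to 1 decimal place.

19.2 mg/L

k = ln2/t½ = ln2/23 ≈ 0.030137 h⁻¹; fraction remaining f = e^(−kτ) = e^(−0.030137×42) ≈ 0.2820.
At steady state, accumulation factor R = 1/(1 − e^(−kτ)) ≈ 1.3928.
Single-dose peak C₀ = D/Vd = 2233/162 ≈ 13.784 mg/L.
Cmax,ss = C₀/(1 − f) ≈ 13.784/0.7180 ≈ 19.198 mg/L.
Peak 19.2 mg/L vs MTC 11 mg/L: exceeds toxic threshold.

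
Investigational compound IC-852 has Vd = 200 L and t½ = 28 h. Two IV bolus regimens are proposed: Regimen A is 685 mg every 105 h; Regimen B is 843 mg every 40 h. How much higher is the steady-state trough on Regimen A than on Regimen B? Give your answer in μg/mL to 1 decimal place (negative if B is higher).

Regimen A: f = (1/2)^(105/28) ≈ 0.0743; Cmin,ss = (685/200)·f/(1−f) ≈ 0.275 μg/mL.
Regimen B: f = (1/2)^(40/28) ≈ 0.3715; Cmin,ss = (843/200)·f/(1−f) ≈ 2.491 μg/mL.
Difference ≈ 0.275 − 2.491 ≈ -2.216 μg/mL.

-2.2 μg/mL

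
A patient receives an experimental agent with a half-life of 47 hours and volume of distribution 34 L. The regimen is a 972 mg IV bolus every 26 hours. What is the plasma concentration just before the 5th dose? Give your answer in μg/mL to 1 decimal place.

f = (1/2)^(τ/t½) = (1/2)^(26/47) ≈ 0.6815.
C₀ = D/Vd = 972/34 ≈ 28.588 μg/mL.
Before the 5th dose, 4 doses have been given. Superposition: Cmin = C₀·(f + f² + … + f^4).
≈ 28.588 × (0.6815 + 0.4644 + 0.3165 + 0.2157) ≈ 28.588 × 1.6781 ≈ 47.974 μg/mL.

48.0 μg/mL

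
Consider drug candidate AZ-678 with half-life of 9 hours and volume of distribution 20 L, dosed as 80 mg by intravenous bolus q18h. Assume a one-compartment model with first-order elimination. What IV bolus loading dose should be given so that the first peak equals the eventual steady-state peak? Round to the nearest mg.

107 mg

f = (1/2)^(18/9) ≈ 0.250000; accumulation ratio R = 1/(1−f) ≈ 1.33333.
Loading dose to hit Cmax,ss on first dose: D_load = D_maint·R ≈ 80 × 1.33333 ≈ 106.67 mg.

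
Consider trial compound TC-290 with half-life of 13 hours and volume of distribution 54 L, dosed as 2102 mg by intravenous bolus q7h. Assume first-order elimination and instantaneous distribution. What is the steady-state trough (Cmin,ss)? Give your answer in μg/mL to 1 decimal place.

k = ln2/t½ = ln2/13 ≈ 0.053319 h⁻¹; fraction remaining f = e^(−kτ) = e^(−0.053319×7) ≈ 0.6885.
Single-dose peak C₀ = D/Vd = 2102/54 ≈ 38.926 μg/mL.
Steady-state trough Cmin,ss = C₀·f/(1−f) ≈ 38.926 × 0.6885/0.3115 ≈ 86.037 μg/mL.

86.0 μg/mL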